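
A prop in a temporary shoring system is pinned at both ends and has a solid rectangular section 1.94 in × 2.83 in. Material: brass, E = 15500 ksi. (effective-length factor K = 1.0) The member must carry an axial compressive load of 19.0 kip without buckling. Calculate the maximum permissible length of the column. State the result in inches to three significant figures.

L_max ≈ 118 in

Buckling occurs about the weak axis: I_min = h·b³/12 with b = 1.94 in (the shorter side).
I_min = 2.83×1.94³/12 = 1.722 in⁴
At the buckling limit P_cr = P = 1.900×10^4 lb
From P_cr = π²EI/(K·L)²:  L = (1/K)·√(π²EI/P_cr) = (1/1)·√(π²×1.55×10^7×1.722/1.900×10^4)
L = 118 in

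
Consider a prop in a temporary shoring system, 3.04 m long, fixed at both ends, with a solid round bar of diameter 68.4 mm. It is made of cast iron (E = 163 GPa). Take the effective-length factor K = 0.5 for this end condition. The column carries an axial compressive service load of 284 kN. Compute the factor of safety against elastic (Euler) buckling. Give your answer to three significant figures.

I = πd⁴/64 = π×68.4⁴/64 = 1.074×10^6 mm⁴
I = 1.074×10^6 mm⁴ = 1.074×10^-6 m⁴
Effective length L_e = K·L = 0.5 × 3.04 = 1.520 m
P_cr = π²EI / L_e² = π² × 163×10⁹ × 1.074×10^-6 / 1.520² = 7.482×10^5 N
Factor of safety n = P_cr / P = 748.16 / 284 = 2.63

n ≈ 2.63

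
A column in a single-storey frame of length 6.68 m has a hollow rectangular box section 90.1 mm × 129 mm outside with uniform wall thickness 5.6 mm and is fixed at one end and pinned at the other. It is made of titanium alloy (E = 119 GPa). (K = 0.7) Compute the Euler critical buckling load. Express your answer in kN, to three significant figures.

P_cr ≈ 163 kN

Inner dimensions: h_i = 129 − 2×5.6 = 117.8 mm, b_i = 90.1 − 2×5.6 = 78.90 mm
Weak-axis I_min = (h_o·b_o³ − h_i·b_i³)/12 with b_o = 90.1, b_i = 78.90 mm (shorter outer/inner sides).
I_min = (129×90.1³ − 117.8×78.90³)/12 = 3.041×10^6 mm⁴
I = 3.041×10^6 mm⁴ = 3.041×10^-6 m⁴
Effective length L_e = K·L = 0.7 × 6.68 = 4.676 m
P_cr = π²EI / L_e² = π² × 119×10⁹ × 3.041×10^-6 / 4.676² = 1.634×10^5 N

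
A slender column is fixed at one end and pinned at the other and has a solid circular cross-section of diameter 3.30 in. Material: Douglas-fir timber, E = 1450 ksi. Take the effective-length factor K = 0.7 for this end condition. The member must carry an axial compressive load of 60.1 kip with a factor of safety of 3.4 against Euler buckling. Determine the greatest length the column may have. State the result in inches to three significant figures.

L_max ≈ 28.8 in

I = πd⁴/64 = π×3.30⁴/64 = 5.821 in⁴
Required critical load P_cr = n·P = 3.4 × 60.1 = 204.3 kip = 2.043×10^5 lb
From P_cr = π²EI/(K·L)²:  L = (1/K)·√(π²EI/P_cr) = (1/0.7)·√(π²×1.45×10^6×5.821/2.043×10^5)
L = 28.8 in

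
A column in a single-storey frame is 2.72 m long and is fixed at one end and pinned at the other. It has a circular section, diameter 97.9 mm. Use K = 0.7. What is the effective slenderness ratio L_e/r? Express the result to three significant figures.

λ ≈ 77.8

For a solid circle r = d/4 = 97.9/4 = 24.48 mm
L_e = K·L = 0.7 × 2.72 m = 1.904 m = 1904.0 mm
λ = L_e / r_min = 1904.0 / 24.48 = 77.8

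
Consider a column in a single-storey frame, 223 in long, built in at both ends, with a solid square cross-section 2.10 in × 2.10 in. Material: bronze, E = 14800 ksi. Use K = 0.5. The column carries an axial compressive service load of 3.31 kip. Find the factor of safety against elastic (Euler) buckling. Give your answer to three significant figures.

I = a⁴/12 = 2.10⁴/12 = 1.621 in⁴
Effective length L_e = K·L = 0.5 × 223 = 111.5 in
P_cr = π²EI / L_e² = π² × 14800×10³ × 1.621 / 111.5² = 1.904×10^4 lb
Factor of safety n = P_cr / P = 19.042 / 3.31 = 5.75

n ≈ 5.75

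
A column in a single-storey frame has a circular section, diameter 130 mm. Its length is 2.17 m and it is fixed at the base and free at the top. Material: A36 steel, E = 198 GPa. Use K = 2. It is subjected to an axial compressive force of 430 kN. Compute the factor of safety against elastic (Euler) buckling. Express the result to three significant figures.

n ≈ 3.38

I = πd⁴/64 = π×130⁴/64 = 1.402×10^7 mm⁴
I = 1.402×10^7 mm⁴ = 1.402×10^-5 m⁴
Effective length L_e = K·L = 2 × 2.17 = 4.340 m
P_cr = π²EI / L_e² = π² × 198×10⁹ × 1.402×10^-5 / 4.340² = 1.455×10^6 N
Factor of safety n = P_cr / P = 1454.6 / 430 = 3.38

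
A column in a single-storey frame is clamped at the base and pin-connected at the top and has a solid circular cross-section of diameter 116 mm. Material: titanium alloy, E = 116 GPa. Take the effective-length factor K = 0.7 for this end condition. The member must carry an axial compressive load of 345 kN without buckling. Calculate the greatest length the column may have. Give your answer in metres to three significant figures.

I = πd⁴/64 = π×116⁴/64 = 8.888×10^6 mm⁴
I = 8.888×10^-6 m⁴
At the buckling limit P_cr = P = 3.450×10^5 N
From P_cr = π²EI/(K·L)²:  L = (1/K)·√(π²EI/P_cr) = (1/0.7)·√(π²×1.16×10^11×8.888×10^-6/3.450×10^5)
L = 7.76 m

L_max ≈ 7.76 m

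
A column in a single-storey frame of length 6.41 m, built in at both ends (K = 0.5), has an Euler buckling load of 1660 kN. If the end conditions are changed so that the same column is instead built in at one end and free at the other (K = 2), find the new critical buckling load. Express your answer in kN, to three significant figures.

P_cr ≈ 104 kN

P_cr ∝ 1/K², so P_cr,new = P_cr,old × (K_old/K_new)² = 1660 × (0.5/2)²
= 1660 × 0.06250 = 104 kN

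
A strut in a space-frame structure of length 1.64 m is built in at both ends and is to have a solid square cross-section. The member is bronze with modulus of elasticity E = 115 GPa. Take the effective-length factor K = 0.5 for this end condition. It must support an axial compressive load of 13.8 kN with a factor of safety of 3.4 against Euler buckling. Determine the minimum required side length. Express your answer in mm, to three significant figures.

Required P_cr = n·P = 3.4 × 13.8 = 46.92 kN
L_e = K·L = 0.5 × 1.64 = 0.8200 m
Required I = P_cr·L_e²/(π²E) = 4.692×10^4 × 0.8200² / (π² × 1.15×10^11) = 2.780×10^-8 m⁴
I_req = 2.780×10^4 mm⁴
Solid square: I = a⁴/12  ⇒  a = (12I)^(1/4) = (12×2.780×10^4)^(1/4) = 24.0 mm

a ≈ 24.0 mm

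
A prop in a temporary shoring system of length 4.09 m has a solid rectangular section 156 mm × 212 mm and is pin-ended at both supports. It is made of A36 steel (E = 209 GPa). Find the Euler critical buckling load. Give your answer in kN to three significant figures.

Buckling occurs about the weak axis: I_min = h·b³/12 with b = 156 mm (the shorter side).
I_min = 212×156³/12 = 6.707×10^7 mm⁴
I = 6.707×10^7 mm⁴ = 6.707×10^-5 m⁴
Effective length L_e = K·L = 1 × 4.09 = 4.090 m
P_cr = π²EI / L_e² = π² × 209×10⁹ × 6.707×10^-5 / 4.090² = 8.270×10^6 N

P_cr ≈ 8270 kN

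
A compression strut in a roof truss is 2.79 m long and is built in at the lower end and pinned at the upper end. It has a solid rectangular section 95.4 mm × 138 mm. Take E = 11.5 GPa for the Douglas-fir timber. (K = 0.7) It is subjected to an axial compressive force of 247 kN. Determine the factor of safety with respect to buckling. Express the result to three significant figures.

Buckling occurs about the weak axis: I_min = h·b³/12 with b = 95.4 mm (the shorter side).
I_min = 138×95.4³/12 = 9.985×10^6 mm⁴
I = 9.985×10^6 mm⁴ = 9.985×10^-6 m⁴
Effective length L_e = K·L = 0.7 × 2.79 = 1.953 m
P_cr = π²EI / L_e² = π² × 11.5×10⁹ × 9.985×10^-6 / 1.953² = 2.971×10^5 N
Factor of safety n = P_cr / P = 297.12 / 247 = 1.20

n ≈ 1.20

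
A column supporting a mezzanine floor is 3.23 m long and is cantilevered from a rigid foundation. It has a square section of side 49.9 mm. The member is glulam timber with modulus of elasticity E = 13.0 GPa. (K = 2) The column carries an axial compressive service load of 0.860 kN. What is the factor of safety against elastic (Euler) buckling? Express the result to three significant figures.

n ≈ 1.85

I = a⁴/12 = 49.9⁴/12 = 5.167×10^5 mm⁴
I = 5.167×10^5 mm⁴ = 5.167×10^-7 m⁴
Effective length L_e = K·L = 2 × 3.23 = 6.460 m
P_cr = π²EI / L_e² = π² × 13.0×10⁹ × 5.167×10^-7 / 6.460² = 1.589×10^3 N
Factor of safety n = P_cr / P = 1.5885 / 0.860 = 1.85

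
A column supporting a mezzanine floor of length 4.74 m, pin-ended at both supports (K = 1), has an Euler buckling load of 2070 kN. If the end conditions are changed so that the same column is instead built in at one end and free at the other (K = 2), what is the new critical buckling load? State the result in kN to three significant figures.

P_cr ≈ 518 kN

P_cr ∝ 1/K², so P_cr,new = P_cr,old × (K_old/K_new)² = 2070 × (1/2)²
= 2070 × 0.2500 = 518 kN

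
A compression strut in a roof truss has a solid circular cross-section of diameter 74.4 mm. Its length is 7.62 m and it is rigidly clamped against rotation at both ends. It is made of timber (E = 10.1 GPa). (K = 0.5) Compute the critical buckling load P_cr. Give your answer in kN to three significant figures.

I = πd⁴/64 = π×74.4⁴/64 = 1.504×10^6 mm⁴
I = 1.504×10^6 mm⁴ = 1.504×10^-6 m⁴
Effective length L_e = K·L = 0.5 × 7.62 = 3.810 m
P_cr = π²EI / L_e² = π² × 10.1×10⁹ × 1.504×10^-6 / 3.810² = 1.033×10^4 N

P_cr ≈ 10.3 kN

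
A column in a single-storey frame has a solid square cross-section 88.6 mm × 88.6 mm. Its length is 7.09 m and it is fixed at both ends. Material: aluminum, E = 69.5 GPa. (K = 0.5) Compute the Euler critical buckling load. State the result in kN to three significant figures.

P_cr ≈ 280 kN

I = a⁴/12 = 88.6⁴/12 = 5.135×10^6 mm⁴
I = 5.135×10^6 mm⁴ = 5.135×10^-6 m⁴
Effective length L_e = K·L = 0.5 × 7.09 = 3.545 m
P_cr = π²EI / L_e² = π² × 69.5×10⁹ × 5.135×10^-6 / 3.545² = 2.803×10^5 N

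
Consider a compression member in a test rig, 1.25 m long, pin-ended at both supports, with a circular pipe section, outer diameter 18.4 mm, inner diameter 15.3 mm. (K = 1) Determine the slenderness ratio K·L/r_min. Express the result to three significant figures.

d_o = 18.4 mm, d_i = 15.3 mm
I = π(d_o⁴ − d_i⁴)/64 = π(18.4⁴ − 15.30⁴)/64 = 2.937×10^3 mm⁴
A = 82.05 mm²;  r_min = √(I/A) = √(2.937×10^3/82.05) = 5.983 mm
L_e = K·L = 1 × 1.25 m = 1.250 m = 1250.0 mm
λ = L_e / r_min = 1250.0 / 5.983 = 209

λ ≈ 209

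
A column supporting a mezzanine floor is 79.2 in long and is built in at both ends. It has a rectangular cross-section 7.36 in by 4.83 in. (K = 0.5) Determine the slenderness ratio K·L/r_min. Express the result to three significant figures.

λ ≈ 28.4

Buckling occurs about the weak axis: I_min = h·b³/12 with b = 4.83 in (the shorter side).
I_min = 7.36×4.83³/12 = 69.11 in⁴
A = 35.55 in²;  r_min = √(I/A) = √(69.11/35.55) = 1.394 in
L_e = K·L = 0.5 × 79.2 = 39.60 in
λ = L_e / r_min = 39.600 / 1.394 = 28.4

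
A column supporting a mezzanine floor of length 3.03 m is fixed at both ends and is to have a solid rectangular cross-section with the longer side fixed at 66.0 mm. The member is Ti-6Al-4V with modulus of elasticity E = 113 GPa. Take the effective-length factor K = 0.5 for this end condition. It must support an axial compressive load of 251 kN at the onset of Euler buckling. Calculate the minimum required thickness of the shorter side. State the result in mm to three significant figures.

L_e = K·L = 0.5 × 3.03 = 1.515 m
Required I = P_cr·L_e²/(π²E) = 2.510×10^5 × 1.515² / (π² × 1.13×10^11) = 5.166×10^-7 m⁴
I_req = 5.166×10^5 mm⁴
Rectangle, weak axis: I_min = h·b³/12 with h = 66.0 mm fixed  ⇒  b = (12I/h)^(1/3) = 45.5 mm

b ≈ 45.5 mm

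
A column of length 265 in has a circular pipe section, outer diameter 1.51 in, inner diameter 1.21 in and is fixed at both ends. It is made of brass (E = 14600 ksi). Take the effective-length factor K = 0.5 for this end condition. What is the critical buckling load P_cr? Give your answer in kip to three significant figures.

P_cr ≈ 1.23 kip

d_o = 1.51 in, d_i = 1.21 in
I = π(d_o⁴ − d_i⁴)/64 = π(1.51⁴ − 1.210⁴)/64 = 0.1500 in⁴
Effective length L_e = K·L = 0.5 × 265 = 132.5 in
P_cr = π²EI / L_e² = π² × 14600×10³ × 0.1500 / 132.5² = 1.231×10^3 lb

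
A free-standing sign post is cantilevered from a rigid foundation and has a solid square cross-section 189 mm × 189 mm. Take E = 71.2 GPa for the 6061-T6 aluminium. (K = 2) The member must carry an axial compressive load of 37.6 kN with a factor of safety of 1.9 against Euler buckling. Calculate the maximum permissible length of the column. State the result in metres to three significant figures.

I = a⁴/12 = 189⁴/12 = 1.063×10^8 mm⁴
I = 1.063×10^-4 m⁴
Required critical load P_cr = n·P = 1.9 × 37.6 = 71.44 kN = 7.144×10^4 N
From P_cr = π²EI/(K·L)²:  L = (1/K)·√(π²EI/P_cr) = (1/2)·√(π²×7.12×10^10×1.063×10^-4/7.144×10^4)
L = 16.2 m

L_max ≈ 16.2 m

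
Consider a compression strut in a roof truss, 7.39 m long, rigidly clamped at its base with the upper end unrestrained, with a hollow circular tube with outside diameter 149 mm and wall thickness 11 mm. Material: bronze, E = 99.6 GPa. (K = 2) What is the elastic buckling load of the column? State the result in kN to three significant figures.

P_cr ≈ 51.4 kN

Inner diameter d_i = 149 − 2×11 = 127.0 mm
I = π(d_o⁴ − d_i⁴)/64 = π(149⁴ − 127.0⁴)/64 = 1.142×10^7 mm⁴
I = 1.142×10^7 mm⁴ = 1.142×10^-5 m⁴
Effective length L_e = K·L = 2 × 7.39 = 14.78 m
P_cr = π²EI / L_e² = π² × 99.6×10⁹ × 1.142×10^-5 / 14.78² = 5.141×10^4 N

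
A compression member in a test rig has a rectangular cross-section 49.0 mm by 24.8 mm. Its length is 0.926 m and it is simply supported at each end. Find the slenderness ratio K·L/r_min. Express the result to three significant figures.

For a rectangle r_min = b/√12 = 24.8/√12 = 7.159 mm
L_e = K·L = 1 × 0.926 m = 0.9260 m = 926.00 mm
λ = L_e / r_min = 926.00 / 7.159 = 129

λ ≈ 129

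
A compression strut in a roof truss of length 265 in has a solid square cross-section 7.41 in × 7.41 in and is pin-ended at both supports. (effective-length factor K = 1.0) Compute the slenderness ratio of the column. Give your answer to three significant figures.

For a square r = a/√12 = 7.41/√12 = 2.139 in
L_e = K·L = 1 × 265 = 265.0 in
λ = L_e / r_min = 265.00 / 2.139 = 124

λ ≈ 124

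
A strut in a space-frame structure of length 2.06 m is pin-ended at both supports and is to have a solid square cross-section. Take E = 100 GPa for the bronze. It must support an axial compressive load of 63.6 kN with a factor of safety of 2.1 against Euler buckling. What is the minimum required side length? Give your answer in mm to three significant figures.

Required P_cr = n·P = 2.1 × 63.6 = 133.6 kN
L_e = K·L = 1 × 2.06 = 2.060 m
Required I = P_cr·L_e²/(π²E) = 1.336×10^5 × 2.060² / (π² × 1.00×10^11) = 5.743×10^-7 m⁴
I_req = 5.743×10^5 mm⁴
Solid square: I = a⁴/12  ⇒  a = (12I)^(1/4) = (12×5.743×10^5)^(1/4) = 51.2 mm

a ≈ 51.2 mm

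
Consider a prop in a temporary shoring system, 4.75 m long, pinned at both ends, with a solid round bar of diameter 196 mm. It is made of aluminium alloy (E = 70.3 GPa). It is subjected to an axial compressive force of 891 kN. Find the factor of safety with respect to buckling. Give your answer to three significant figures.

I = πd⁴/64 = π×196⁴/64 = 7.244×10^7 mm⁴
I = 7.244×10^7 mm⁴ = 7.244×10^-5 m⁴
Effective length L_e = K·L = 1 × 4.75 = 4.750 m
P_cr = π²EI / L_e² = π² × 70.3×10⁹ × 7.244×10^-5 / 4.750² = 2.228×10^6 N
Factor of safety n = P_cr / P = 2227.7 / 891 = 2.50

n ≈ 2.50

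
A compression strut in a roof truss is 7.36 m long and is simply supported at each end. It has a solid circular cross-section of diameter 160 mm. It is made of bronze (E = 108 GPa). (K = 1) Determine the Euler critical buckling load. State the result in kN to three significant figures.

I = πd⁴/64 = π×160⁴/64 = 3.217×10^7 mm⁴
I = 3.217×10^7 mm⁴ = 3.217×10^-5 m⁴
Effective length L_e = K·L = 1 × 7.36 = 7.360 m
P_cr = π²EI / L_e² = π² × 108×10⁹ × 3.217×10^-5 / 7.360² = 6.330×10^5 N

P_cr ≈ 633 kN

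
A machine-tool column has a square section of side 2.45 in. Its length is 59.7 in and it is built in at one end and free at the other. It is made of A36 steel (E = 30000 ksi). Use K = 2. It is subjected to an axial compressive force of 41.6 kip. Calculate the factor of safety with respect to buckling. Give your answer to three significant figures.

I = a⁴/12 = 2.45⁴/12 = 3.003 in⁴
Effective length L_e = K·L = 2 × 59.7 = 119.4 in
P_cr = π²EI / L_e² = π² × 30000×10³ × 3.003 / 119.4² = 6.236×10^4 lb
Factor of safety n = P_cr / P = 62.358 / 41.6 = 1.50

n ≈ 1.50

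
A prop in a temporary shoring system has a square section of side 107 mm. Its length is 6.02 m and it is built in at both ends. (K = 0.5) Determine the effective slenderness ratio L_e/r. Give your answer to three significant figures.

λ ≈ 97.4

For a square r = a/√12 = 107/√12 = 30.89 mm
L_e = K·L = 0.5 × 6.02 m = 3.010 m = 3010.0 mm
λ = L_e / r_min = 3010.0 / 30.89 = 97.4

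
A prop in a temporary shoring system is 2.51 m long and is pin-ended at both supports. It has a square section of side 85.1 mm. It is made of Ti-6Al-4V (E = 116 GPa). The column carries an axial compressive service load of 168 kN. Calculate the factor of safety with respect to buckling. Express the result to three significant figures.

I = a⁴/12 = 85.1⁴/12 = 4.371×10^6 mm⁴
I = 4.371×10^6 mm⁴ = 4.371×10^-6 m⁴
Effective length L_e = K·L = 1 × 2.51 = 2.510 m
P_cr = π²EI / L_e² = π² × 116×10⁹ × 4.371×10^-6 / 2.510² = 7.942×10^5 N
Factor of safety n = P_cr / P = 794.23 / 168 = 4.73

n ≈ 4.73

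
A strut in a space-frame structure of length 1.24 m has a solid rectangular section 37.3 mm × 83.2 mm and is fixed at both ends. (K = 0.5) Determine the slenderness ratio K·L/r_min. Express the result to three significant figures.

λ ≈ 57.6

For a rectangle r_min = b/√12 = 37.3/√12 = 10.77 mm
L_e = K·L = 0.5 × 1.24 m = 0.6200 m = 620.00 mm
λ = L_e / r_min = 620.00 / 10.77 = 57.6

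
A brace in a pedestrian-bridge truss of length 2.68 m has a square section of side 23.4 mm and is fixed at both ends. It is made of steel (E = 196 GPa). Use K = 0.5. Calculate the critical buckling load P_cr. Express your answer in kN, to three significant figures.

P_cr ≈ 26.9 kN

I = a⁴/12 = 23.4⁴/12 = 2.499×10^4 mm⁴
I = 2.499×10^4 mm⁴ = 2.499×10^-8 m⁴
Effective length L_e = K·L = 0.5 × 2.68 = 1.340 m
P_cr = π²EI / L_e² = π² × 196×10⁹ × 2.499×10^-8 / 1.340² = 2.692×10^4 N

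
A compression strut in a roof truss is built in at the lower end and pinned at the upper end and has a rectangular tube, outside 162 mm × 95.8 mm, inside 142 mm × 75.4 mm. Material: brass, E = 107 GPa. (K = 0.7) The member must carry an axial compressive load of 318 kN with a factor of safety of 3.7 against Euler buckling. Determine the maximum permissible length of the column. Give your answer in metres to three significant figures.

Weak-axis I_min = (h_o·b_o³ − h_i·b_i³)/12 with b_o = 95.8, b_i = 75.40 mm (shorter outer/inner sides).
I_min = (162×95.8³ − 142.0×75.40³)/12 = 6.797×10^6 mm⁴
I = 6.797×10^-6 m⁴
Required critical load P_cr = n·P = 3.7 × 318 = 1177 kN = 1.177×10^6 N
From P_cr = π²EI/(K·L)²:  L = (1/K)·√(π²EI/P_cr) = (1/0.7)·√(π²×1.07×10^11×6.797×10^-6/1.177×10^6)
L = 3.53 m

L_max ≈ 3.53 m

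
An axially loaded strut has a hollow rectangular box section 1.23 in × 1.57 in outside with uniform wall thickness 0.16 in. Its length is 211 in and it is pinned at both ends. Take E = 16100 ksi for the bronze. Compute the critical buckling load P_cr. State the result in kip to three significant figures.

P_cr ≈ 0.589 kip

Inner dimensions: h_i = 1.57 − 2×0.16 = 1.250 in, b_i = 1.23 − 2×0.16 = 0.9100 in
Weak-axis I_min = (h_o·b_o³ − h_i·b_i³)/12 with b_o = 1.23, b_i = 0.9100 in (shorter outer/inner sides).
I_min = (1.57×1.23³ − 1.250×0.9100³)/12 = 0.1650 in⁴
Effective length L_e = K·L = 1 × 211 = 211.0 in
P_cr = π²EI / L_e² = π² × 16100×10³ × 0.1650 / 211.0² = 588.8 lb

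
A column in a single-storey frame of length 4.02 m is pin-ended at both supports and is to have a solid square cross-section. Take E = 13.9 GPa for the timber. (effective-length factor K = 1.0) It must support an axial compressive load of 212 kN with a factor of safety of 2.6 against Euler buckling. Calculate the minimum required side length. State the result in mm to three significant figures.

a ≈ 167 mm

Required P_cr = n·P = 2.6 × 212 = 551.2 kN
L_e = K·L = 1 × 4.02 = 4.020 m
Required I = P_cr·L_e²/(π²E) = 5.512×10^5 × 4.020² / (π² × 1.39×10^10) = 6.493×10^-5 m⁴
I_req = 6.493×10^7 mm⁴
Solid square: I = a⁴/12  ⇒  a = (12I)^(1/4) = (12×6.493×10^7)^(1/4) = 167 mm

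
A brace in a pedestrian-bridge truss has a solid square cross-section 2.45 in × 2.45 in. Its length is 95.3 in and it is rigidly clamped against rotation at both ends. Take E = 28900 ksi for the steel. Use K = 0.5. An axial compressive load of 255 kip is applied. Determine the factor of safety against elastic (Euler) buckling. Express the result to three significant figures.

n ≈ 1.48

I = a⁴/12 = 2.45⁴/12 = 3.003 in⁴
Effective length L_e = K·L = 0.5 × 95.3 = 47.65 in
P_cr = π²EI / L_e² = π² × 28900×10³ × 3.003 / 47.65² = 3.772×10^5 lb
Factor of safety n = P_cr / P = 377.19 / 255 = 1.48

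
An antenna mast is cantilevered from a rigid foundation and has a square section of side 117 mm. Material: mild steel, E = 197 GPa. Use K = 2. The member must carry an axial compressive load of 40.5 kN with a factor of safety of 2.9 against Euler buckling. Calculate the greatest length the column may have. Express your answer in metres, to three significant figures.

L_max ≈ 8.04 m

I = a⁴/12 = 117⁴/12 = 1.562×10^7 mm⁴
I = 1.562×10^-5 m⁴
Required critical load P_cr = n·P = 2.9 × 40.5 = 117.4 kN = 1.175×10^5 N
From P_cr = π²EI/(K·L)²:  L = (1/K)·√(π²EI/P_cr) = (1/2)·√(π²×1.97×10^11×1.562×10^-5/1.175×10^5)
L = 8.04 m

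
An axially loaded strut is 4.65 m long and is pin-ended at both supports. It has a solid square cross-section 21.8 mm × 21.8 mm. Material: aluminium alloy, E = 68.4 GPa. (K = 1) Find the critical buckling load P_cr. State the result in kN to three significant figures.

I = a⁴/12 = 21.8⁴/12 = 1.882×10^4 mm⁴
I = 1.882×10^4 mm⁴ = 1.882×10^-8 m⁴
Effective length L_e = K·L = 1 × 4.65 = 4.650 m
P_cr = π²EI / L_e² = π² × 68.4×10⁹ × 1.882×10^-8 / 4.650² = 587.6 N

P_cr ≈ 0.588 kN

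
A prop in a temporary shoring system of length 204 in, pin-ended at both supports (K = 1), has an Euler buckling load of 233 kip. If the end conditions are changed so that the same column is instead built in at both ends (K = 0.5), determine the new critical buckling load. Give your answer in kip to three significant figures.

P_cr ∝ 1/K², so P_cr,new = P_cr,old × (K_old/K_new)² = 233 × (1/0.5)²
= 233 × 4.000 = 932 kip

P_cr ≈ 932 kip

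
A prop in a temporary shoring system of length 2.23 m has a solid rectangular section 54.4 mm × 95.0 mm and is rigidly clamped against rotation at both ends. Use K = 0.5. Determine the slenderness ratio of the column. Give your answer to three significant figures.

Buckling occurs about the weak axis: I_min = h·b³/12 with b = 54.4 mm (the shorter side).
I_min = 95.0×54.4³/12 = 1.274×10^6 mm⁴
A = 5.168×10^3 mm²;  r_min = √(I/A) = √(1.274×10^6/5.168×10^3) = 15.70 mm
L_e = K·L = 0.5 × 2.23 m = 1.115 m = 1115.0 mm
λ = L_e / r_min = 1115.0 / 15.70 = 71.0

λ ≈ 71.0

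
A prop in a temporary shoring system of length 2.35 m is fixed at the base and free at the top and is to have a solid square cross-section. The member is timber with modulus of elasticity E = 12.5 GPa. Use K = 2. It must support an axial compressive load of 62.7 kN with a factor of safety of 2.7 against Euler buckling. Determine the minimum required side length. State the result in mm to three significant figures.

a ≈ 138 mm

Required P_cr = n·P = 2.7 × 62.7 = 169.3 kN
L_e = K·L = 2 × 2.35 = 4.700 m
Required I = P_cr·L_e²/(π²E) = 1.693×10^5 × 4.700² / (π² × 1.25×10^10) = 3.031×10^-5 m⁴
I_req = 3.031×10^7 mm⁴
Solid square: I = a⁴/12  ⇒  a = (12I)^(1/4) = (12×3.031×10^7)^(1/4) = 138 mm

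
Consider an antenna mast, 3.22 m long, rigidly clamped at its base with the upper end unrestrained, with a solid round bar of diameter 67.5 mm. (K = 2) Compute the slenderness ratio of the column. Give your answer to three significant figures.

λ ≈ 382

For a solid circle r = d/4 = 67.5/4 = 16.88 mm
L_e = K·L = 2 × 3.22 m = 6.440 m = 6440.0 mm
λ = L_e / r_min = 6440.0 / 16.88 = 382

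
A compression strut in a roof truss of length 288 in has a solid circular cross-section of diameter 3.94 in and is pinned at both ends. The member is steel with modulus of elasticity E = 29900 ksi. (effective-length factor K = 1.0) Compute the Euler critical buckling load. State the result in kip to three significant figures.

P_cr ≈ 42.1 kip

I = πd⁴/64 = π×3.94⁴/64 = 11.83 in⁴
Effective length L_e = K·L = 1 × 288 = 288.0 in
P_cr = π²EI / L_e² = π² × 29900×10³ × 11.83 / 288.0² = 4.209×10^4 lb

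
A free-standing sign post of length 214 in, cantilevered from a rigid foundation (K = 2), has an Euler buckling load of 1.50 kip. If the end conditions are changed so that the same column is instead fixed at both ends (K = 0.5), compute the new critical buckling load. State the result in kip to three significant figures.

P_cr ≈ 24.0 kip

P_cr ∝ 1/K², so P_cr,new = P_cr,old × (K_old/K_new)² = 1.50 × (2/0.5)²
= 1.50 × 16.00 = 24.0 kip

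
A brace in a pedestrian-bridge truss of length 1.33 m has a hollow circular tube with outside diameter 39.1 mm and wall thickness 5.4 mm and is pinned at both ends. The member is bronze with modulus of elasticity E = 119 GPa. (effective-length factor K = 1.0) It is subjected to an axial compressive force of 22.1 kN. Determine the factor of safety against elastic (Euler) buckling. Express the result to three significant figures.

Inner diameter d_i = 39.1 − 2×5.4 = 28.30 mm
I = π(d_o⁴ − d_i⁴)/64 = π(39.1⁴ − 28.30⁴)/64 = 8.324×10^4 mm⁴
I = 8.324×10^4 mm⁴ = 8.324×10^-8 m⁴
Effective length L_e = K·L = 1 × 1.33 = 1.330 m
P_cr = π²EI / L_e² = π² × 119×10⁹ × 8.324×10^-8 / 1.330² = 5.527×10^4 N
Factor of safety n = P_cr / P = 55.271 / 22.1 = 2.50

n ≈ 2.50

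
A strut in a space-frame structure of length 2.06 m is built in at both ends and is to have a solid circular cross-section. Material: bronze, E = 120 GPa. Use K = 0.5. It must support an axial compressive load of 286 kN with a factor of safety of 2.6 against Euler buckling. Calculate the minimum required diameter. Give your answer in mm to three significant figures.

Required P_cr = n·P = 2.6 × 286 = 743.6 kN
L_e = K·L = 0.5 × 2.06 = 1.030 m
Required I = P_cr·L_e²/(π²E) = 7.436×10^5 × 1.030² / (π² × 1.20×10^11) = 6.661×10^-7 m⁴
I_req = 6.661×10^5 mm⁴
Solid circle: I = πd⁴/64  ⇒  d = (64I/π)^(1/4) = (64×6.661×10^5/π)^(1/4) = 60.7 mm

d ≈ 60.7 mm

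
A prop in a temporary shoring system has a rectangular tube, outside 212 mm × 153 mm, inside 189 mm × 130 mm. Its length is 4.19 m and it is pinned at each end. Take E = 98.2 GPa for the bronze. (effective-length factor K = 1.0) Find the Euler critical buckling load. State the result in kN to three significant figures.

Weak-axis I_min = (h_o·b_o³ − h_i·b_i³)/12 with b_o = 153, b_i = 130.0 mm (shorter outer/inner sides).
I_min = (212×153³ − 189.0×130.0³)/12 = 2.867×10^7 mm⁴
I = 2.867×10^7 mm⁴ = 2.867×10^-5 m⁴
Effective length L_e = K·L = 1 × 4.19 = 4.190 m
P_cr = π²EI / L_e² = π² × 98.2×10⁹ × 2.867×10^-5 / 4.190² = 1.583×10^6 N

P_cr ≈ 1580 kN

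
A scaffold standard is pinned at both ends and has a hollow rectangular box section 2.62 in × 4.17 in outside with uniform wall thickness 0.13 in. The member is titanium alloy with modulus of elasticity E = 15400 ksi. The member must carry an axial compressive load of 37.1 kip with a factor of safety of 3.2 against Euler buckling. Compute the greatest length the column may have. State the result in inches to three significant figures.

L_max ≈ 50.2 in

Inner dimensions: h_i = 4.17 − 2×0.13 = 3.910 in, b_i = 2.62 − 2×0.13 = 2.360 in
Weak-axis I_min = (h_o·b_o³ − h_i·b_i³)/12 with b_o = 2.62, b_i = 2.360 in (shorter outer/inner sides).
I_min = (4.17×2.62³ − 3.910×2.360³)/12 = 1.967 in⁴
Required critical load P_cr = n·P = 3.2 × 37.1 = 118.7 kip = 1.187×10^5 lb
From P_cr = π²EI/(K·L)²:  L = (1/K)·√(π²EI/P_cr) = (1/1)·√(π²×1.54×10^7×1.967/1.187×10^5)
L = 50.2 in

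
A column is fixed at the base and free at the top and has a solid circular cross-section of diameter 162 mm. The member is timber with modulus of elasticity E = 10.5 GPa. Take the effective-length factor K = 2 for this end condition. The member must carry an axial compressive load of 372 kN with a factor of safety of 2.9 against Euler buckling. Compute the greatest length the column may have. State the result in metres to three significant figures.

L_max ≈ 0.901 m

I = πd⁴/64 = π×162⁴/64 = 3.381×10^7 mm⁴
I = 3.381×10^-5 m⁴
Required critical load P_cr = n·P = 2.9 × 372 = 1079 kN = 1.079×10^6 N
From P_cr = π²EI/(K·L)²:  L = (1/K)·√(π²EI/P_cr) = (1/2)·√(π²×1.05×10^10×3.381×10^-5/1.079×10^6)
L = 0.901 m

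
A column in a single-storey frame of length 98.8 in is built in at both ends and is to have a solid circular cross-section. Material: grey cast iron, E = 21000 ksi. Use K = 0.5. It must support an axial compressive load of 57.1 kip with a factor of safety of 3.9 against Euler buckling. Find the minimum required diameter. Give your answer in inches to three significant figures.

Required P_cr = n·P = 3.9 × 57.1 = 222.7 kip
L_e = K·L = 0.5 × 98.8 = 49.40 in
Required I = P_cr·L_e²/(π²E) = 2.227×10^5 × 49.40² / (π² × 2.10×10^7) = 2.622 in⁴
Solid circle: I = πd⁴/64  ⇒  d = (64I/π)^(1/4) = (64×2.622/π)^(1/4) = 2.70 in

d ≈ 2.70 in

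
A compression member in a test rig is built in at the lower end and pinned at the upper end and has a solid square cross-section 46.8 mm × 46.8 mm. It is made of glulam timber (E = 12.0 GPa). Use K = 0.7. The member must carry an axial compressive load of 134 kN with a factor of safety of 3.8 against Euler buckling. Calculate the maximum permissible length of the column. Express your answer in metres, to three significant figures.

L_max ≈ 0.436 m

I = a⁴/12 = 46.8⁴/12 = 3.998×10^5 mm⁴
I = 3.998×10^-7 m⁴
Required critical load P_cr = n·P = 3.8 × 134 = 509.2 kN = 5.092×10^5 N
From P_cr = π²EI/(K·L)²:  L = (1/K)·√(π²EI/P_cr) = (1/0.7)·√(π²×1.20×10^10×3.998×10^-7/5.092×10^5)
L = 0.436 m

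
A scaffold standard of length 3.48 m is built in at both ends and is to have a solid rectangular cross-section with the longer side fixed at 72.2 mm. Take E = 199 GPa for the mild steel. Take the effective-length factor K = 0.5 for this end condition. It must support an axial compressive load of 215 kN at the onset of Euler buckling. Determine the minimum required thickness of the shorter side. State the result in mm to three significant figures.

L_e = K·L = 0.5 × 3.48 = 1.740 m
Required I = P_cr·L_e²/(π²E) = 2.150×10^5 × 1.740² / (π² × 1.99×10^11) = 3.314×10^-7 m⁴
I_req = 3.314×10^5 mm⁴
Rectangle, weak axis: I_min = h·b³/12 with h = 72.2 mm fixed  ⇒  b = (12I/h)^(1/3) = 38.0 mm

b ≈ 38.0 mm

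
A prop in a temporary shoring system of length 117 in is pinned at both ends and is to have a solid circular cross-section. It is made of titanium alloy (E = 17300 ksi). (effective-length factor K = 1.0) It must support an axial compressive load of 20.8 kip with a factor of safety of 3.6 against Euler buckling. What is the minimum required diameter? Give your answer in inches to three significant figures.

Required P_cr = n·P = 3.6 × 20.8 = 74.88 kip
L_e = K·L = 1 × 117 = 117.0 in
Required I = P_cr·L_e²/(π²E) = 7.488×10^4 × 117.0² / (π² × 1.73×10^7) = 6.003 in⁴
Solid circle: I = πd⁴/64  ⇒  d = (64I/π)^(1/4) = (64×6.003/π)^(1/4) = 3.33 in

d ≈ 3.33 in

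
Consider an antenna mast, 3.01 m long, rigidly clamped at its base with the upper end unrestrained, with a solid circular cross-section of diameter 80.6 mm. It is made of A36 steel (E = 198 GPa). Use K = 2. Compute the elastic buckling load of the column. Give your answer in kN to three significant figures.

I = πd⁴/64 = π×80.6⁴/64 = 2.072×10^6 mm⁴
I = 2.072×10^6 mm⁴ = 2.072×10^-6 m⁴
Effective length L_e = K·L = 2 × 3.01 = 6.020 m
P_cr = π²EI / L_e² = π² × 198×10⁹ × 2.072×10^-6 / 6.020² = 1.117×10^5 N

P_cr ≈ 112 kN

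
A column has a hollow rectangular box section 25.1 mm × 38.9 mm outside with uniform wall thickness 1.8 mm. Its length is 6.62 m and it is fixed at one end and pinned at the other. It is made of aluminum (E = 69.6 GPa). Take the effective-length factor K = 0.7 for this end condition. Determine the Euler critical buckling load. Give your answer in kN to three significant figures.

Inner dimensions: h_i = 38.9 − 2×1.8 = 35.30 mm, b_i = 25.1 − 2×1.8 = 21.50 mm
Weak-axis I_min = (h_o·b_o³ − h_i·b_i³)/12 with b_o = 25.1, b_i = 21.50 mm (shorter outer/inner sides).
I_min = (38.9×25.1³ − 35.30×21.50³)/12 = 2.203×10^4 mm⁴
I = 2.203×10^4 mm⁴ = 2.203×10^-8 m⁴
Effective length L_e = K·L = 0.7 × 6.62 = 4.634 m
P_cr = π²EI / L_e² = π² × 69.6×10⁹ × 2.203×10^-8 / 4.634² = 704.6 N

P_cr ≈ 0.705 kN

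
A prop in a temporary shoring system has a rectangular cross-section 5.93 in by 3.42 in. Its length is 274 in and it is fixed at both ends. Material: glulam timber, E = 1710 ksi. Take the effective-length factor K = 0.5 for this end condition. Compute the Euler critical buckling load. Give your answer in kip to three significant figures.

Buckling occurs about the weak axis: I_min = h·b³/12 with b = 3.42 in (the shorter side).
I_min = 5.93×3.42³/12 = 19.77 in⁴
Effective length L_e = K·L = 0.5 × 274 = 137.0 in
P_cr = π²EI / L_e² = π² × 1710×10³ × 19.77 / 137.0² = 1.777×10^4 lb

P_cr ≈ 17.8 kip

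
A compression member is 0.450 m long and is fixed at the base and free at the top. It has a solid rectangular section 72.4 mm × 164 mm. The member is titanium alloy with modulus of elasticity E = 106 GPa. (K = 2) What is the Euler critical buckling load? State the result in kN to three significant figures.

Buckling occurs about the weak axis: I_min = h·b³/12 with b = 72.4 mm (the shorter side).
I_min = 164×72.4³/12 = 5.187×10^6 mm⁴
I = 5.187×10^6 mm⁴ = 5.187×10^-6 m⁴
Effective length L_e = K·L = 2 × 0.450 = 0.9000 m
P_cr = π²EI / L_e² = π² × 106×10⁹ × 5.187×10^-6 / 0.9000² = 6.699×10^6 N

P_cr ≈ 6700 kN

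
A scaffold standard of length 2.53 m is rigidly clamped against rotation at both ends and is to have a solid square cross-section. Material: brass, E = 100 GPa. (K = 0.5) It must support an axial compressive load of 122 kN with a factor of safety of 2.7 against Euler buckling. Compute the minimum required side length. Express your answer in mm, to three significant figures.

Required P_cr = n·P = 2.7 × 122 = 329.4 kN
L_e = K·L = 0.5 × 2.53 = 1.265 m
Required I = P_cr·L_e²/(π²E) = 3.294×10^5 × 1.265² / (π² × 1.00×10^11) = 5.341×10^-7 m⁴
I_req = 5.341×10^5 mm⁴
Solid square: I = a⁴/12  ⇒  a = (12I)^(1/4) = (12×5.341×10^5)^(1/4) = 50.3 mm

a ≈ 50.3 mm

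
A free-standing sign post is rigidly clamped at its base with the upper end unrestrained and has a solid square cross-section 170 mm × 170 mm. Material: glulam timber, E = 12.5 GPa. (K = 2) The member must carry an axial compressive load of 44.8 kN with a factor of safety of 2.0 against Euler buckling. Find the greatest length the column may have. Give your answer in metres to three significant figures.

I = a⁴/12 = 170⁴/12 = 6.960×10^7 mm⁴
I = 6.960×10^-5 m⁴
Required critical load P_cr = n·P = 2.0 × 44.8 = 89.60 kN = 8.960×10^4 N
From P_cr = π²EI/(K·L)²:  L = (1/K)·√(π²EI/P_cr) = (1/2)·√(π²×1.25×10^10×6.960×10^-5/8.960×10^4)
L = 4.89 m

L_max ≈ 4.89 m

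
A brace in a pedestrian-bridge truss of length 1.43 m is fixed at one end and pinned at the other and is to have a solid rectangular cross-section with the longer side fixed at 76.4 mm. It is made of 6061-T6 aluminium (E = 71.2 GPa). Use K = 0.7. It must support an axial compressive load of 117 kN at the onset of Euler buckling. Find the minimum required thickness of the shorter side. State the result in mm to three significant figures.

L_e = K·L = 0.7 × 1.43 = 1.001 m
Required I = P_cr·L_e²/(π²E) = 1.170×10^5 × 1.001² / (π² × 7.12×10^10) = 1.668×10^-7 m⁴
I_req = 1.668×10^5 mm⁴
Rectangle, weak axis: I_min = h·b³/12 with h = 76.4 mm fixed  ⇒  b = (12I/h)^(1/3) = 29.7 mm

b ≈ 29.7 mm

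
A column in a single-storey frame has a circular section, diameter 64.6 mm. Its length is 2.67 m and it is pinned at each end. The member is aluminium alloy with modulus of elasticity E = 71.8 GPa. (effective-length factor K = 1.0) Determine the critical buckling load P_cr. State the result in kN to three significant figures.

I = πd⁴/64 = π×64.6⁴/64 = 8.549×10^5 mm⁴
I = 8.549×10^5 mm⁴ = 8.549×10^-7 m⁴
Effective length L_e = K·L = 1 × 2.67 = 2.670 m
P_cr = π²EI / L_e² = π² × 71.8×10⁹ × 8.549×10^-7 / 2.670² = 8.498×10^4 N

P_cr ≈ 85.0 kN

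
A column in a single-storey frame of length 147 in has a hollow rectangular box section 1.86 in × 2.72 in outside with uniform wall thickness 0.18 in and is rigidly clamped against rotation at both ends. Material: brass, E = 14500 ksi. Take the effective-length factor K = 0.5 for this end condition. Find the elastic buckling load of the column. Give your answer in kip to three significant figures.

P_cr ≈ 21.1 kip

Inner dimensions: h_i = 2.72 − 2×0.18 = 2.360 in, b_i = 1.86 − 2×0.18 = 1.500 in
Weak-axis I_min = (h_o·b_o³ − h_i·b_i³)/12 with b_o = 1.86, b_i = 1.500 in (shorter outer/inner sides).
I_min = (2.72×1.86³ − 2.360×1.500³)/12 = 0.7948 in⁴
Effective length L_e = K·L = 0.5 × 147 = 73.50 in
P_cr = π²EI / L_e² = π² × 14500×10³ × 0.7948 / 73.50² = 2.106×10^4 lb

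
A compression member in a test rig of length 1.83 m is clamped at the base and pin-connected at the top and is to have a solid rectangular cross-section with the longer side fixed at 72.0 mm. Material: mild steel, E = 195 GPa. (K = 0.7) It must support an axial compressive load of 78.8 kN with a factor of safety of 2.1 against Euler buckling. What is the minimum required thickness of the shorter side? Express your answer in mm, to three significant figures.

Required P_cr = n·P = 2.1 × 78.8 = 165.5 kN
L_e = K·L = 0.7 × 1.83 = 1.281 m
Required I = P_cr·L_e²/(π²E) = 1.655×10^5 × 1.281² / (π² × 1.95×10^11) = 1.411×10^-7 m⁴
I_req = 1.411×10^5 mm⁴
Rectangle, weak axis: I_min = h·b³/12 with h = 72.0 mm fixed  ⇒  b = (12I/h)^(1/3) = 28.6 mm

b ≈ 28.6 mm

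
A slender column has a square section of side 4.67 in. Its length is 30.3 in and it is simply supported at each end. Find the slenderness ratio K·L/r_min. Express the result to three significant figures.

λ ≈ 22.5

I = a⁴/12 = 4.67⁴/12 = 39.64 in⁴
A = 21.81 in²;  r_min = √(I/A) = √(39.64/21.81) = 1.348 in
L_e = K·L = 1 × 30.3 = 30.30 in
λ = L_e / r_min = 30.300 / 1.348 = 22.5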